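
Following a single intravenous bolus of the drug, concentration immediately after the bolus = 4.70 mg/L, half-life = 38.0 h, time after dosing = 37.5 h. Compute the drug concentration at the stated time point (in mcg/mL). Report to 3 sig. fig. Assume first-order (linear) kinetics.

2.37 mcg/mL

k = ln2 / t½ = 0.693147 / 38.0 = 0.01824 h⁻¹
C = C₀ · e^(−k·t) = 4.700 × e^(−0.01824 × 37.5)
  = 4.700 × 0.5046 = 2.372 mg/L
(2.372 mg/L = 2.372 mcg/mL)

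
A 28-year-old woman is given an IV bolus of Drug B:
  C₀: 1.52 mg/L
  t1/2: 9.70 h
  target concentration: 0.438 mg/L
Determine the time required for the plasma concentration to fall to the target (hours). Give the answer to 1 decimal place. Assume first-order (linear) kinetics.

k = ln2 / t½ = 0.693147 / 9.70 = 0.07146 h⁻¹
t = ln(C₀ / C) / k = ln(1.520 / 0.438) / 0.07146
  = ln(3.470) / 0.07146 = 1.244 / 0.07146 = 17.41 h

17.4 h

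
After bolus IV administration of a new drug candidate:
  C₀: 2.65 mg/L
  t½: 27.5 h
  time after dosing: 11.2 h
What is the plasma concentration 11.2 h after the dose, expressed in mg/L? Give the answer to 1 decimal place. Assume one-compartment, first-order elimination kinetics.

2.0 mg/L

k = ln2 / t½ = 0.693147 / 27.5 = 0.02521 h⁻¹
C = C₀ · e^(−k·t) = 2.650 × e^(−0.02521 × 11.2)
  = 2.650 × 0.7540 = 1.998 mg/L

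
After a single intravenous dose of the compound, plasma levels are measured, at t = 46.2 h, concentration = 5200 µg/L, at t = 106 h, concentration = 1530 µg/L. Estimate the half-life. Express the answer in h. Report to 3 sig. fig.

33.9 h

k = ln(C₁/C₂) / (t₂ − t₁) = ln(5200/1530) / (106 − 46.2)
  = 1.223 / 59.80 = 0.02045 h⁻¹
t½ = ln2 / k = 0.693147 / 0.02045 = 33.89 h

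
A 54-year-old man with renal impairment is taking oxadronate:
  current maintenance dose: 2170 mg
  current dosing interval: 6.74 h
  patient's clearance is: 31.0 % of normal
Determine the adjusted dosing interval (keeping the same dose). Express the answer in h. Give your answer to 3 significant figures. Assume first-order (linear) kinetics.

21.7 h

To keep the same average steady-state level, dosing rate must scale with clearance.
CL ratio = 31.0 / 100 = 0.3100
New interval (same dose) = 6.74 / 0.3100 = 21.74 h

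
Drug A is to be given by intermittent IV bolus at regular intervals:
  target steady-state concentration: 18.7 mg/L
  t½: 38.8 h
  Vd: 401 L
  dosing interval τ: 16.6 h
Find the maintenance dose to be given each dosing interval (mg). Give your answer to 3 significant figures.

2220 mg

k = ln2 / t½ = 0.693147 / 38.8 = 0.01786 h⁻¹
CL = k × Vd = 0.01786 × 401 = 7.162 L/h
At steady state, Dose/τ = Css × CL.
Dose = Css × CL × τ = 18.7 × 7.162 × 16.6 = 2223 mg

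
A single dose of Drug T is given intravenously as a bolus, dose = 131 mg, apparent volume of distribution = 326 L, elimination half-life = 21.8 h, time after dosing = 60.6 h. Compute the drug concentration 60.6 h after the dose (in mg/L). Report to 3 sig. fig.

0.0585 mg/L

C₀ = Dose / Vd = 131.0 / 326 = 0.4018 mg/L
k = ln2 / t½ = 0.693147 / 21.8 = 0.03180 h⁻¹
C = C₀ · e^(−k·t) = 0.4018 × e^(−0.03180 × 60.6)
  = 0.4018 × 0.1456 = 0.05850 mg/L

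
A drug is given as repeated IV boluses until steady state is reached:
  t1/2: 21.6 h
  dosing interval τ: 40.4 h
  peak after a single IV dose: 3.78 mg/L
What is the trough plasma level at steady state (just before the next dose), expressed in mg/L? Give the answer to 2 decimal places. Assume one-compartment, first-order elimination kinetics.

k = ln2 / t½ = 0.693147 / 21.6 = 0.03209 h⁻¹
e^(−kτ) = e^(−0.03209 × 40.4) = 0.2735
Accumulation ratio R = 1 / (1 − e^(−kτ)) = 1 / (1 − 0.2735) = 1.376
Steady-state trough = C₀ × R × e^(−kτ) = 3.78 × 1.376 × 0.2735 = 1.423 mg/L

1.42 mg/L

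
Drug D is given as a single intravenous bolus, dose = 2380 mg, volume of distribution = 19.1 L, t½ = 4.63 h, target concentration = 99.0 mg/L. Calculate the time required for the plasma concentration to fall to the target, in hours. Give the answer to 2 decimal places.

1.54 h

C₀ = Dose / Vd = 2380 / 19.1 = 124.6 mg/L
k = ln2 / t½ = 0.693147 / 4.63 = 0.1497 h⁻¹
t = ln(C₀ / C) / k = ln(124.6 / 99.0) / 0.1497
  = ln(1.259) / 0.1497 = 0.2303 / 0.1497 = 1.538 h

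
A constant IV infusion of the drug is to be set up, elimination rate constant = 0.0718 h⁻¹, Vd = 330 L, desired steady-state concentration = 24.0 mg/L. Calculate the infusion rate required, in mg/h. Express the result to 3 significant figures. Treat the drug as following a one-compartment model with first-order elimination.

569 mg/h

CL = k × Vd = 0.07180 × 330 = 23.69 L/h
At steady state, infusion rate R₀ = Css × CL = 24.0 × 23.69 = 568.6 mg/h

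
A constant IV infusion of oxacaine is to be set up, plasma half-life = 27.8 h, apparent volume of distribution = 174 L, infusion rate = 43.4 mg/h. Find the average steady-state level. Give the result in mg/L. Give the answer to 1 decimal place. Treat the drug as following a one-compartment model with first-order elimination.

k = ln2 / t½ = 0.693147 / 27.8 = 0.02493 h⁻¹
CL = k × Vd = 0.02493 × 174 = 4.338 L/h
At steady state Css = R₀ / CL = 43.4 / 4.338 = 10.00 mg/L

10.0 mg/L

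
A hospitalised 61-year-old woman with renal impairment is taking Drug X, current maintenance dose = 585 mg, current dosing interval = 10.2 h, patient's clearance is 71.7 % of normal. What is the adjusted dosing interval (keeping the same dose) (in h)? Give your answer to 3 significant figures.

14.2 h

To keep the same average steady-state level, dosing rate must scale with clearance.
CL ratio = 71.7 / 100 = 0.7170
New interval (same dose) = 10.2 / 0.7170 = 14.23 h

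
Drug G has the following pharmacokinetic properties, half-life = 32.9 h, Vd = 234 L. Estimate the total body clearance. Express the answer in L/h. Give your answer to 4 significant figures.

4.930 L/h

k = ln2 / t½ = 0.693147 / 32.9 = 0.02107 h⁻¹
CL = k × Vd = 0.02107 × 234 = 4.930 L/h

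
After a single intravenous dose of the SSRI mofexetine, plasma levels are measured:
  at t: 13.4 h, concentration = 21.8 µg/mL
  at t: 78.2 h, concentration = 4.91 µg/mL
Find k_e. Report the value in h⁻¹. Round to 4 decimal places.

k = ln(C₁/C₂) / (t₂ − t₁) = ln(21.8/4.91) / (78.2 − 13.4)
  = 1.491 / 64.80 = 0.02301 h⁻¹

0.0230 h⁻¹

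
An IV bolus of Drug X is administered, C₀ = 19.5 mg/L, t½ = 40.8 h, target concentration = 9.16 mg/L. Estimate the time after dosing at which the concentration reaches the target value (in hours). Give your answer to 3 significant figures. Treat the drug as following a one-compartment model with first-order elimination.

44.5 h

k = ln2 / t½ = 0.693147 / 40.8 = 0.01699 h⁻¹
t = ln(C₀ / C) / k = ln(19.50 / 9.16) / 0.01699
  = ln(2.129) / 0.01699 = 0.7557 / 0.01699 = 44.48 h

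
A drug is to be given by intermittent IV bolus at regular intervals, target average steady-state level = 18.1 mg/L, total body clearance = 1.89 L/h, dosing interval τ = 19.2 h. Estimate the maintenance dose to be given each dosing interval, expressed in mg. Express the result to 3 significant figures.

At steady state, Dose/τ = Css × CL.
Dose = Css × CL × τ = 18.1 × 1.890 × 19.2 = 656.8 mg

657 mg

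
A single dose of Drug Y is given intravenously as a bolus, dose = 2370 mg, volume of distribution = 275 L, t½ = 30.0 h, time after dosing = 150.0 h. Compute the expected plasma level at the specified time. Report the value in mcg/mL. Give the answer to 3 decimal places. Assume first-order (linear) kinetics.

0.269 mcg/mL

C₀ = Dose / Vd = 2370 / 275 = 8.618 mg/L
k = ln2 / t½ = 0.693147 / 30.0 = 0.02310 h⁻¹
t / t½ = 150.0 / 30.0 = 5 half-lives
C = C₀ × (1/2)^5 = 8.618 × 0.03125 = 0.2693 mg/L
(0.2693 mg/L = 0.2693 mcg/mL)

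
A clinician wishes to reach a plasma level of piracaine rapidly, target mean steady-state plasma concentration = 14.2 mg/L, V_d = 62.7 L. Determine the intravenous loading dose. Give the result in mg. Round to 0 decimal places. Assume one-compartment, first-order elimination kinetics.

890 mg

LD = Css × Vd = 14.2 × 62.7 = 890.3 mg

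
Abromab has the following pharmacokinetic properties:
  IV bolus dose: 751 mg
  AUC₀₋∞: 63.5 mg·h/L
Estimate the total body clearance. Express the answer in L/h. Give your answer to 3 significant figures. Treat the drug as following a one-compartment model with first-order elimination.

CL = Dose / AUC = 751 / 63.5 = 11.83 L/h

11.8 L/h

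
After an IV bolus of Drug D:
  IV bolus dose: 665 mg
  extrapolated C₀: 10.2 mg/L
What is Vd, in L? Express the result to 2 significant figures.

Vd = Dose / C₀ = 665.0 / 10.2 = 65.20 L

65 L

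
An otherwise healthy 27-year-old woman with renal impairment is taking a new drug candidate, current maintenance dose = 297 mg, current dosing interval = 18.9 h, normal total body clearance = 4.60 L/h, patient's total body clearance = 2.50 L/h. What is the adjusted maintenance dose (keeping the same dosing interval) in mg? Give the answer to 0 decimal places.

161 mg

To keep the same average steady-state level, dosing rate must scale with clearance.
CL ratio = 2.50 / 4.60 = 0.5435
New dose (same interval) = 297 × 0.5435 = 161.4 mg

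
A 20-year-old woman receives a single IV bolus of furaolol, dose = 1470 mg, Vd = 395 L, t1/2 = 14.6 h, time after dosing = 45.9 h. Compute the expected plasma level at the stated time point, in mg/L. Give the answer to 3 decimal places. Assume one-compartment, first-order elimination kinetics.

0.421 mg/L

C₀ = Dose / Vd = 1470 / 395 = 3.722 mg/L
k = ln2 / t½ = 0.693147 / 14.6 = 0.04748 h⁻¹
C = C₀ · e^(−k·t) = 3.722 × e^(−0.04748 × 45.9)
  = 3.722 × 0.1131 = 0.4210 mg/L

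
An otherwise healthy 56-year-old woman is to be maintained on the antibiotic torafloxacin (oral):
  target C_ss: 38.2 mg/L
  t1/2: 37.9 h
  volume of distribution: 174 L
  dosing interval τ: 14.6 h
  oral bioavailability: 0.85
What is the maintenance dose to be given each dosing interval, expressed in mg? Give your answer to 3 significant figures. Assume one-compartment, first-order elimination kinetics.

k = ln2 / t½ = 0.693147 / 37.9 = 0.01829 h⁻¹
CL = k × Vd = 0.01829 × 174 = 3.182 L/h
At steady state, F × (Dose/τ) = Css × CL.
Dose = Css × CL × τ / F = 38.2 × 3.182 × 14.6 / 0.85 = 2088 mg

2090 mg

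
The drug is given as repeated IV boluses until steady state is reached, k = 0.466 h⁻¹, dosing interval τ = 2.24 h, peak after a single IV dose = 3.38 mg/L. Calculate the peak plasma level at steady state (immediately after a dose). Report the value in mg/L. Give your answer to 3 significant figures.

e^(−kτ) = e^(−0.4660 × 2.24) = 0.3521
Accumulation ratio R = 1 / (1 − e^(−kτ)) = 1 / (1 − 0.3521) = 1.543
Steady-state peak = C₀ × R = 3.38 × 1.543 = 5.215 mg/L

5.22 mg/L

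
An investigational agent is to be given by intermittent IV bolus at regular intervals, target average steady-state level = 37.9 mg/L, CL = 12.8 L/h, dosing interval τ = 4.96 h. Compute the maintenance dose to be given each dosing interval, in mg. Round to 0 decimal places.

At steady state, Dose/τ = Css × CL.
Dose = Css × CL × τ = 37.9 × 12.80 × 4.96 = 2406 mg

2406 mg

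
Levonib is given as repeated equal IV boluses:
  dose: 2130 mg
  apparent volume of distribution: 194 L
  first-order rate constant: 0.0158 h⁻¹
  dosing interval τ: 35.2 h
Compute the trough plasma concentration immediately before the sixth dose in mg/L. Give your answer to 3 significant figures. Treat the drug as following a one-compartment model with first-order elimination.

C₀ per dose = Dose / Vd = 2130 / 194 = 10.98 mg/L
Fraction remaining after one interval: r = e^(−kτ) = e^(−0.01580 × 35.2) = 0.5734
Before dose 6, 5 doses have been given (aged 1τ, 2τ, 3τ, 4τ, 5τ).
C_trough = C₀ × (r + r² + … + r^5) = C₀ × r(1−r^5)/(1−r)
        = 10.98 × 0.5734 × (1 − 0.06199) / (1 − 0.5734) = 13.84 mg/L

13.8 mg/L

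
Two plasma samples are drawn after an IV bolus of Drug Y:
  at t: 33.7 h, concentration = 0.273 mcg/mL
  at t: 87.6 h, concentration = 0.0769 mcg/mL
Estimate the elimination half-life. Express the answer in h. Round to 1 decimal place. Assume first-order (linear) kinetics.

k = ln(C₁/C₂) / (t₂ − t₁) = ln(0.273/0.0769) / (87.6 − 33.7)
  = 1.267 / 53.90 = 0.02351 h⁻¹
t½ = ln2 / k = 0.693147 / 0.02351 = 29.48 h

29.5 h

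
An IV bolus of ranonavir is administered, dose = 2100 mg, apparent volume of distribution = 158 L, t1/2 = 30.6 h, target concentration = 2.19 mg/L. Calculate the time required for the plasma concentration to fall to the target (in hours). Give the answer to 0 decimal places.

C₀ = Dose / Vd = 2100 / 158 = 13.29 mg/L
k = ln2 / t½ = 0.693147 / 30.6 = 0.02265 h⁻¹
t = ln(C₀ / C) / k = ln(13.29 / 2.19) / 0.02265
  = ln(6.068) / 0.02265 = 1.803 / 0.02265 = 79.60 h

80 h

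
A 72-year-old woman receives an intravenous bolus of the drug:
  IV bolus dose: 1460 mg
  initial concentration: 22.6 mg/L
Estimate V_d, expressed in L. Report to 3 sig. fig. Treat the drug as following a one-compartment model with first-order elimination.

Vd = Dose / C₀ = 1460 / 22.6 = 64.60 L

64.6 L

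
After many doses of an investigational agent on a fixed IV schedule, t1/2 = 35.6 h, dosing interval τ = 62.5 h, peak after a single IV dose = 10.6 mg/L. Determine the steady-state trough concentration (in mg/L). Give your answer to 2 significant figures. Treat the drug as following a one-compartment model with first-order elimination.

4.5 mg/L

k = ln2 / t½ = 0.693147 / 35.6 = 0.01947 h⁻¹
e^(−kτ) = e^(−0.01947 × 62.5) = 0.2962
Accumulation ratio R = 1 / (1 − e^(−kτ)) = 1 / (1 − 0.2962) = 1.421
Steady-state trough = C₀ × R × e^(−kτ) = 10.6 × 1.421 × 0.2962 = 4.462 mg/L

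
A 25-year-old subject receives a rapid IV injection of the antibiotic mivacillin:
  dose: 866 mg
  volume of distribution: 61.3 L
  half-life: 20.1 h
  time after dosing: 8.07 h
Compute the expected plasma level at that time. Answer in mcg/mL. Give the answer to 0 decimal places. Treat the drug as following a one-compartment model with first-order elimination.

C₀ = Dose / Vd = 866.0 / 61.3 = 14.13 mg/L
k = ln2 / t½ = 0.693147 / 20.1 = 0.03448 h⁻¹
C = C₀ · e^(−k·t) = 14.13 × e^(−0.03448 × 8.07)
  = 14.13 × 0.7571 = 10.70 mg/L
(10.70 mg/L = 10.70 mcg/mL)

11 mcg/mL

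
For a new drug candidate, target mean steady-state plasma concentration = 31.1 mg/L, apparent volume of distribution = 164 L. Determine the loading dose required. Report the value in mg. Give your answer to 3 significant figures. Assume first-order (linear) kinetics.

LD = Css × Vd = 31.1 × 164 = 5100 mg

5100 mg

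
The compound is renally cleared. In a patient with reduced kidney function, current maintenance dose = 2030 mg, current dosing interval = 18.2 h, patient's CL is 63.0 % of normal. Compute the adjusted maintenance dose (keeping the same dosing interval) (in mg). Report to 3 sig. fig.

To keep the same average steady-state level, dosing rate must scale with clearance.
CL ratio = 63.0 / 100 = 0.6300
New dose (same interval) = 2030 × 0.6300 = 1279 mg

1280 mg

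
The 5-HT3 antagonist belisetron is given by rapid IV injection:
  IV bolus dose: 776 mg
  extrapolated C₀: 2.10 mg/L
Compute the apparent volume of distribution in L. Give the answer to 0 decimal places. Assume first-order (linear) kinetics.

370 L

Vd = Dose / C₀ = 776.0 / 2.10 = 369.5 L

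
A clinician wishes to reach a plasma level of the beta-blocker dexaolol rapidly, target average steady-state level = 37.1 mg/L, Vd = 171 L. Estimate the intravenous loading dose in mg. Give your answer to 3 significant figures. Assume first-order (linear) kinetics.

LD = Css × Vd = 37.1 × 171 = 6344 mg

6340 mg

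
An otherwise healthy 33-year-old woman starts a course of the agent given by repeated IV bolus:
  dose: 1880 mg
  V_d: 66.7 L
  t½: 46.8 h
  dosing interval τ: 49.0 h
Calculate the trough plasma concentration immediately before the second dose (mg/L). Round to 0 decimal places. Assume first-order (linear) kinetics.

C₀ per dose = Dose / Vd = 1880 / 66.7 = 28.19 mg/L
k = ln2 / t½ = 0.693147 / 46.8 = 0.01481 h⁻¹
Fraction remaining after one interval: r = e^(−kτ) = e^(−0.01481 × 49.0) = 0.4840
Before dose 2, 1 dose has been given (aged 1τ).
C_trough = C₀ × r = 28.19 × 0.4840 = 13.64 mg/L

14 mg/L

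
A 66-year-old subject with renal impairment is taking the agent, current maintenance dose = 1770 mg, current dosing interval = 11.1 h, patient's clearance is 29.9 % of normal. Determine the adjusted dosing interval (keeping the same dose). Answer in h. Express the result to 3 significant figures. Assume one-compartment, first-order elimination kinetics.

To keep the same average steady-state level, dosing rate must scale with clearance.
CL ratio = 29.9 / 100 = 0.2990
New interval (same dose) = 11.1 / 0.2990 = 37.12 h

37.1 h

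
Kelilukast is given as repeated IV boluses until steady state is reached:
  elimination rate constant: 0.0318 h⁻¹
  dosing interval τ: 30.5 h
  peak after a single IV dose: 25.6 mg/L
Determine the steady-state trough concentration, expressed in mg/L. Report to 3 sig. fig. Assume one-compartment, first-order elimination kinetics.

e^(−kτ) = e^(−0.03180 × 30.5) = 0.3791
Accumulation ratio R = 1 / (1 − e^(−kτ)) = 1 / (1 − 0.3791) = 1.611
Steady-state trough = C₀ × R × e^(−kτ) = 25.6 × 1.611 × 0.3791 = 15.63 mg/L

15.6 mg/L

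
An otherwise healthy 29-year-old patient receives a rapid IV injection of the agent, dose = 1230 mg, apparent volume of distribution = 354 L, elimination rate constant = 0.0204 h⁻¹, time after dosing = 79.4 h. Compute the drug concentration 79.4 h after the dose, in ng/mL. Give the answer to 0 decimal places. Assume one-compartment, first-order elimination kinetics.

688 ng/mL

C₀ = Dose / Vd = 1230 / 354 = 3.475 mg/L
C = C₀ · e^(−k·t) = 3.475 × e^(−0.02040 × 79.4)
  = 3.475 × 0.1979 = 0.6877 mg/L
Convert: 0.6877 mg/L × 1000 = 687.7 ng/mL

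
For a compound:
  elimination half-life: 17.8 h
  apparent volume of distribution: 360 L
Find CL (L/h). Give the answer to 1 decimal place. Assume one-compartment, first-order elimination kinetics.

k = ln2 / t½ = 0.693147 / 17.8 = 0.03894 h⁻¹
CL = k × Vd = 0.03894 × 360 = 14.02 L/h

14.0 L/h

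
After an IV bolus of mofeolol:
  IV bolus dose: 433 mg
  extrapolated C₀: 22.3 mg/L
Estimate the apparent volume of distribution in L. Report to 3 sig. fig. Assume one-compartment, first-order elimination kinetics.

Vd = Dose / C₀ = 433.0 / 22.3 = 19.42 L

19.4 L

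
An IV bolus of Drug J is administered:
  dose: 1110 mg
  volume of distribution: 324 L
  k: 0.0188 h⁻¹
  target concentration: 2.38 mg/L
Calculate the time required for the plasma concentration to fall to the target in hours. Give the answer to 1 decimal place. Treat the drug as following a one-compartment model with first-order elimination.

C₀ = Dose / Vd = 1110 / 324 = 3.426 mg/L
t = ln(C₀ / C) / k = ln(3.426 / 2.38) / 0.01880
  = ln(1.439) / 0.01880 = 0.3639 / 0.01880 = 19.36 h

19.4 h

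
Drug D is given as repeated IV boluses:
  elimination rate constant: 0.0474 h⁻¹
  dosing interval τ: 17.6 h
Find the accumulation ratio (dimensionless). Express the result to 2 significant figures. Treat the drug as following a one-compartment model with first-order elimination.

1.8

e^(−kτ) = e^(−0.04740 × 17.6) = 0.4342
Accumulation ratio R = 1 / (1 − e^(−kτ)) = 1 / (1 − 0.4342) = 1.767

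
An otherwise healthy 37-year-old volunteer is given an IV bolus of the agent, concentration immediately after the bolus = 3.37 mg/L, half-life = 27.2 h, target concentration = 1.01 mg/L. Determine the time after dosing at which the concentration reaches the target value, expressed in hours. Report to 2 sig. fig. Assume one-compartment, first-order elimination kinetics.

k = ln2 / t½ = 0.693147 / 27.2 = 0.02548 h⁻¹
t = ln(C₀ / C) / k = ln(3.370 / 1.01) / 0.02548
  = ln(3.337) / 0.02548 = 1.205 / 0.02548 = 47.29 h

47 h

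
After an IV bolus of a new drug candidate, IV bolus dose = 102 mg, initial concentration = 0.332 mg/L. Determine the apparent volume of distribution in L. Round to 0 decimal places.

307 L

Vd = Dose / C₀ = 102.0 / 0.332 = 307.2 L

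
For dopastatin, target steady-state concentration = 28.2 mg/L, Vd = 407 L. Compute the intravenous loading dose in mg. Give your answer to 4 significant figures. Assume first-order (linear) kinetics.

LD = Css × Vd = 28.2 × 407 = 11480 mg

11480 mg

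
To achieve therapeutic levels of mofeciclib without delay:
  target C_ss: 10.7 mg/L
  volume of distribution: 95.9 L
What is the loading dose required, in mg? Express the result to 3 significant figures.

1030 mg

LD = Css × Vd = 10.7 × 95.9 = 1026 mg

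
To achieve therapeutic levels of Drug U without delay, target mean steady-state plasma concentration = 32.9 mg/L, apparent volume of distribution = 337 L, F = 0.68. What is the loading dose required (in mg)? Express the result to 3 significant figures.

16300 mg

LD = Css × Vd / F = 32.9 × 337 / 0.68 = 16300 mg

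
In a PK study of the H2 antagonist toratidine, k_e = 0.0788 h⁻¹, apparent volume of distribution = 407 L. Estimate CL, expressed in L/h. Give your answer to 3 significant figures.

CL = k × Vd = 0.0788 × 407 = 32.07 L/h

32.1 L/h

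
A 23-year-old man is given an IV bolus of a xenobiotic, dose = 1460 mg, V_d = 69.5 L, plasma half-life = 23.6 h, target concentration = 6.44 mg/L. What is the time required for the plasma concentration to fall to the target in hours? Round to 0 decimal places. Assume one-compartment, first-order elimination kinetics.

40 h

C₀ = Dose / Vd = 1460 / 69.5 = 21.01 mg/L
k = ln2 / t½ = 0.693147 / 23.6 = 0.02937 h⁻¹
t = ln(C₀ / C) / k = ln(21.01 / 6.44) / 0.02937
  = ln(3.262) / 0.02937 = 1.182 / 0.02937 = 40.25 h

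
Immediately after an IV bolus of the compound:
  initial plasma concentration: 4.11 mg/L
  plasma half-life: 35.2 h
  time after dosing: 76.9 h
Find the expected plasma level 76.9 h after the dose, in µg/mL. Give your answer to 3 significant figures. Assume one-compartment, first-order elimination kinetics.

k = ln2 / t½ = 0.693147 / 35.2 = 0.01969 h⁻¹
C = C₀ · e^(−k·t) = 4.110 × e^(−0.01969 × 76.9)
  = 4.110 × 0.2200 = 0.9042 mg/L
(0.9042 mg/L = 0.9042 µg/mL)

0.904 µg/mL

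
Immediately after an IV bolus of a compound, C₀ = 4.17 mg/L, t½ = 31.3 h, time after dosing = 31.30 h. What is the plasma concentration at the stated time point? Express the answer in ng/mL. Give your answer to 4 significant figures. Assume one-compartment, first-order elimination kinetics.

2085 ng/mL

k = ln2 / t½ = 0.693147 / 31.3 = 0.02215 h⁻¹
t / t½ = 31.30 / 31.3 = 1 half-lives
C = C₀ × (1/2)^1 = 4.170 × 0.5000 = 2.085 mg/L
Convert: 2.085 mg/L × 1000 = 2085 ng/mL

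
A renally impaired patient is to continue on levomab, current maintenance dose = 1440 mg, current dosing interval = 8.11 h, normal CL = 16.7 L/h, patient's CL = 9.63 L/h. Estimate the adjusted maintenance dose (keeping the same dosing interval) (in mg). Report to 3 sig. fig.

830 mg

To keep the same average steady-state level, dosing rate must scale with clearance.
CL ratio = 9.63 / 16.7 = 0.5766
New dose (same interval) = 1440 × 0.5766 = 830.3 mg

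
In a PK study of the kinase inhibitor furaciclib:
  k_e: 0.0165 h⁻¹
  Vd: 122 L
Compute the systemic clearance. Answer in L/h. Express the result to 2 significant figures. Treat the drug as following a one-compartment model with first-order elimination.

CL = k × Vd = 0.0165 × 122 = 2.013 L/h

2.0 L/h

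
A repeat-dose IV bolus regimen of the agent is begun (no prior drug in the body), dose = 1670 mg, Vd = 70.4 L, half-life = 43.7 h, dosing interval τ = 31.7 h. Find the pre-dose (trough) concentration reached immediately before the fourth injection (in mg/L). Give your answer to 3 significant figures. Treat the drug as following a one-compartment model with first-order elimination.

C₀ per dose = Dose / Vd = 1670 / 70.4 = 23.72 mg/L
k = ln2 / t½ = 0.693147 / 43.7 = 0.01586 h⁻¹
Fraction remaining after one interval: r = e^(−kτ) = e^(−0.01586 × 31.7) = 0.6049
Before dose 4, 3 doses have been given (aged 1τ, 2τ, 3τ).
C_trough = C₀ × (r + r² + … + r^3) = C₀ × r(1−r^3)/(1−r)
        = 23.72 × 0.6049 × (1 − 0.2213) / (1 − 0.6049) = 28.28 mg/L

28.3 mg/L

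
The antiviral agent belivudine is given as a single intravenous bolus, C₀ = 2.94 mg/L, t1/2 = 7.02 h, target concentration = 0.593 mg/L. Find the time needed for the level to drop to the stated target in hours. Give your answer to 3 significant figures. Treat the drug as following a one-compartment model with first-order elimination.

16.2 h

k = ln2 / t½ = 0.693147 / 7.02 = 0.09874 h⁻¹
t = ln(C₀ / C) / k = ln(2.940 / 0.593) / 0.09874
  = ln(4.958) / 0.09874 = 1.601 / 0.09874 = 16.21 h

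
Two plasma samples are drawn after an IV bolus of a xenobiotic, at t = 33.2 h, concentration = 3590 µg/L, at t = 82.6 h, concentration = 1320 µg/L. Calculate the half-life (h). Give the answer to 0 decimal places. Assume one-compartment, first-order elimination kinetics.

k = ln(C₁/C₂) / (t₂ − t₁) = ln(3590/1320) / (82.6 − 33.2)
  = 1.001 / 49.40 = 0.02026 h⁻¹
t½ = ln2 / k = 0.693147 / 0.02026 = 34.21 h

34 h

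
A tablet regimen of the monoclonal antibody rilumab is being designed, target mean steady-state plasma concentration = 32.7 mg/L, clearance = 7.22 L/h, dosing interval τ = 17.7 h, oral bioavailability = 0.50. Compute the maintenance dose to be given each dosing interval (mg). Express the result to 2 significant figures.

8400 mg

At steady state, F × (Dose/τ) = Css × CL.
Dose = Css × CL × τ / F = 32.7 × 7.220 × 17.7 / 0.50 = 8358 mg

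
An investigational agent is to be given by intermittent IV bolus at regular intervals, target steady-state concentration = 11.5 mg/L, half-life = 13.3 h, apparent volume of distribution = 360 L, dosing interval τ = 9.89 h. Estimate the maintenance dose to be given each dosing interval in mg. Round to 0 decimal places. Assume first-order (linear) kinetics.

k = ln2 / t½ = 0.693147 / 13.3 = 0.05212 h⁻¹
CL = k × Vd = 0.05212 × 360 = 18.76 L/h
At steady state, Dose/τ = Css × CL.
Dose = Css × CL × τ = 11.5 × 18.76 × 9.89 = 2134 mg

2134 mg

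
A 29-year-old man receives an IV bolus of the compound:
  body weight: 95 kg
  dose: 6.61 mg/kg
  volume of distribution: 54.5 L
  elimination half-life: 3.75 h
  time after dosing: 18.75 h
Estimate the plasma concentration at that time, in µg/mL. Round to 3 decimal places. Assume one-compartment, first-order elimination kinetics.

Total dose = 6.61 × 95 = 628.0 mg
C₀ = Dose / Vd = 628.0 / 54.5 = 11.52 mg/L
k = ln2 / t½ = 0.693147 / 3.75 = 0.1848 h⁻¹
t / t½ = 18.75 / 3.75 = 5 half-lives
C = C₀ × (1/2)^5 = 11.52 × 0.03125 = 0.3600 mg/L
(0.3600 mg/L = 0.3600 µg/mL)

0.360 µg/mL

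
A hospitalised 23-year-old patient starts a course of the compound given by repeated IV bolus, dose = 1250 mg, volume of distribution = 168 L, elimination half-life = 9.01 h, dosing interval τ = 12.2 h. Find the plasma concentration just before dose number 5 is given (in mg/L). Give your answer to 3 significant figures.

4.67 mg/L

C₀ per dose = Dose / Vd = 1250 / 168 = 7.440 mg/L
k = ln2 / t½ = 0.693147 / 9.01 = 0.07693 h⁻¹
Fraction remaining after one interval: r = e^(−kτ) = e^(−0.07693 × 12.2) = 0.3912
Before dose 5, 4 doses have been given (aged 1τ, 2τ, 3τ, 4τ).
C_trough = C₀ × (r + r² + … + r^4) = C₀ × r(1−r^4)/(1−r)
        = 7.440 × 0.3912 × (1 − 0.02342) / (1 − 0.3912) = 4.669 mg/L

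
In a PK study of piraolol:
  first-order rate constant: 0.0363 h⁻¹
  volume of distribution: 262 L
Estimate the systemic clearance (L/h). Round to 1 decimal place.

9.5 L/h

CL = k × Vd = 0.0363 × 262 = 9.511 L/h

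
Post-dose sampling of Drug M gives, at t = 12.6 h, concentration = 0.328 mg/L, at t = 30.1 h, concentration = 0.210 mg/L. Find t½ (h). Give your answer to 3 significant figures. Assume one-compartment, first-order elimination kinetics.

27.2 h

k = ln(C₁/C₂) / (t₂ − t₁) = ln(0.328/0.210) / (30.1 − 12.6)
  = 0.4459 / 17.50 = 0.02548 h⁻¹
t½ = ln2 / k = 0.693147 / 0.02548 = 27.20 h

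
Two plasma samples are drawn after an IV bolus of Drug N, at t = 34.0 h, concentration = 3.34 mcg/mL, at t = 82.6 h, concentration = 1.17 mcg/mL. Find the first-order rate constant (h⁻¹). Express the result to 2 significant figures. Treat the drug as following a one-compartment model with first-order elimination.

k = ln(C₁/C₂) / (t₂ − t₁) = ln(3.34/1.17) / (82.6 − 34.0)
  = 1.049 / 48.60 = 0.02158 h⁻¹

0.022 h⁻¹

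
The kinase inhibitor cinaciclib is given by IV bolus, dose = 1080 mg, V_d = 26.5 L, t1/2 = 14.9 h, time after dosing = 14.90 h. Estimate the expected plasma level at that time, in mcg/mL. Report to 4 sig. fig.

C₀ = Dose / Vd = 1080 / 26.5 = 40.75 mg/L
k = ln2 / t½ = 0.693147 / 14.9 = 0.04652 h⁻¹
t / t½ = 14.90 / 14.9 = 1 half-lives
C = C₀ × (1/2)^1 = 40.75 × 0.5000 = 20.38 mg/L
(20.38 mg/L = 20.38 mcg/mL)

20.38 mcg/mL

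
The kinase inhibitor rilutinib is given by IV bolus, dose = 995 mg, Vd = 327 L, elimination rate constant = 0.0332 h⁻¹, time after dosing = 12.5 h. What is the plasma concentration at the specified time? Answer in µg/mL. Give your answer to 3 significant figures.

2.01 µg/mL

C₀ = Dose / Vd = 995.0 / 327 = 3.043 mg/L
C = C₀ · e^(−k·t) = 3.043 × e^(−0.03320 × 12.5)
  = 3.043 × 0.6603 = 2.009 mg/L
(2.009 mg/L = 2.009 µg/mL)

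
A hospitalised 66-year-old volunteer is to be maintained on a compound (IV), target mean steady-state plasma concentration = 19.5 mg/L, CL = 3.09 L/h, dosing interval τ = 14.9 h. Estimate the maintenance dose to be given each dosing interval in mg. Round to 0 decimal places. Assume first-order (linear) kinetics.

898 mg

At steady state, Dose/τ = Css × CL.
Dose = Css × CL × τ = 19.5 × 3.090 × 14.9 = 897.8 mg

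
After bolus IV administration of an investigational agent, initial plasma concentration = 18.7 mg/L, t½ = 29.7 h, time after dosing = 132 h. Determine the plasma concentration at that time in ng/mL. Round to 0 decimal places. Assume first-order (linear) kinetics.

859 ng/mL

k = ln2 / t½ = 0.693147 / 29.7 = 0.02334 h⁻¹
C = C₀ · e^(−k·t) = 18.70 × e^(−0.02334 × 132)
  = 18.70 × 0.04592 = 0.8587 mg/L
Convert: 0.8587 mg/L × 1000 = 858.7 ng/mL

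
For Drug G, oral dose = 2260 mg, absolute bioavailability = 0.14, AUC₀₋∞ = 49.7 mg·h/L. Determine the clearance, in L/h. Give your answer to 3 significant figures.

6.37 L/h

CL = F·Dose / AUC = 0.14 × 2260 / 49.7 = 6.366 L/h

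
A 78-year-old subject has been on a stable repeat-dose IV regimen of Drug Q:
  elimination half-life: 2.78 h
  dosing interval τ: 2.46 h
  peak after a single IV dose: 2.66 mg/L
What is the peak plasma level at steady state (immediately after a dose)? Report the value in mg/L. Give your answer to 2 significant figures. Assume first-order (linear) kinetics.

k = ln2 / t½ = 0.693147 / 2.78 = 0.2493 h⁻¹
e^(−kτ) = e^(−0.2493 × 2.46) = 0.5416
Accumulation ratio R = 1 / (1 − e^(−kτ)) = 1 / (1 − 0.5416) = 2.182
Steady-state peak = C₀ × R = 2.66 × 2.182 = 5.804 mg/L

5.8 mg/L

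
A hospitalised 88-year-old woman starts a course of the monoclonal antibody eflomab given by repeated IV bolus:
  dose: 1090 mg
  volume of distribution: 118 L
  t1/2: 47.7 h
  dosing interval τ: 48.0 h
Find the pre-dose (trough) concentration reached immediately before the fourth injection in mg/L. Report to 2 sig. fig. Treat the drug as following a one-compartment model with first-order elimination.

C₀ per dose = Dose / Vd = 1090 / 118 = 9.237 mg/L
k = ln2 / t½ = 0.693147 / 47.7 = 0.01453 h⁻¹
Fraction remaining after one interval: r = e^(−kτ) = e^(−0.01453 × 48.0) = 0.4979
Before dose 4, 3 doses have been given (aged 1τ, 2τ, 3τ).
C_trough = C₀ × (r + r² + … + r^3) = C₀ × r(1−r^3)/(1−r)
        = 9.237 × 0.4979 × (1 − 0.1234) / (1 − 0.4979) = 8.029 mg/L

8.0 mg/L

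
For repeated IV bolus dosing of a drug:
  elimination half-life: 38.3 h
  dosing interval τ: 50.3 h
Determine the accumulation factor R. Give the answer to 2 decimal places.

1.67

k = ln2 / t½ = 0.693147 / 38.3 = 0.01810 h⁻¹
e^(−kτ) = e^(−0.01810 × 50.3) = 0.4024
Accumulation ratio R = 1 / (1 − e^(−kτ)) = 1 / (1 − 0.4024) = 1.673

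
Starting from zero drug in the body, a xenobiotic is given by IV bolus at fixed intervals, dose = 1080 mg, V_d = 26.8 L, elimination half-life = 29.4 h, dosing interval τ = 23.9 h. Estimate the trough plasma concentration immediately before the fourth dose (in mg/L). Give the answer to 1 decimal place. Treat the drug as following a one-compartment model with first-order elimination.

43.4 mg/L

C₀ per dose = Dose / Vd = 1080 / 26.8 = 40.30 mg/L
k = ln2 / t½ = 0.693147 / 29.4 = 0.02358 h⁻¹
Fraction remaining after one interval: r = e^(−kτ) = e^(−0.02358 × 23.9) = 0.5692
Before dose 4, 3 doses have been given (aged 1τ, 2τ, 3τ).
C_trough = C₀ × (r + r² + … + r^3) = C₀ × r(1−r^3)/(1−r)
        = 40.30 × 0.5692 × (1 − 0.1844) / (1 − 0.5692) = 43.43 mg/L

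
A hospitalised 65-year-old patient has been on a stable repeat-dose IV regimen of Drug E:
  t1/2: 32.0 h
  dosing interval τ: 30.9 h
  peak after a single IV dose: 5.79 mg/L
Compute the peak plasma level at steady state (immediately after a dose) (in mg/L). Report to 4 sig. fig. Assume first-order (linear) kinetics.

k = ln2 / t½ = 0.693147 / 32.0 = 0.02166 h⁻¹
e^(−kτ) = e^(−0.02166 × 30.9) = 0.5121
Accumulation ratio R = 1 / (1 − e^(−kτ)) = 1 / (1 − 0.5121) = 2.050
Steady-state peak = C₀ × R = 5.79 × 2.050 = 11.87 mg/L

11.87 mg/L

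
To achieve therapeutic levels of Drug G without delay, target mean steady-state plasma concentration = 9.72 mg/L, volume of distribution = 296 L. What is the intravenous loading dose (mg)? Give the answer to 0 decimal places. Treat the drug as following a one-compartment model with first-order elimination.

2877 mg

LD = Css × Vd = 9.72 × 296 = 2877 mg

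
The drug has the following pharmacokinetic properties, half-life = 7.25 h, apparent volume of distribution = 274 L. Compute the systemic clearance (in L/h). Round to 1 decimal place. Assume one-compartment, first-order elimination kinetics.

26.2 L/h

k = ln2 / t½ = 0.693147 / 7.25 = 0.09561 h⁻¹
CL = k × Vd = 0.09561 × 274 = 26.20 L/h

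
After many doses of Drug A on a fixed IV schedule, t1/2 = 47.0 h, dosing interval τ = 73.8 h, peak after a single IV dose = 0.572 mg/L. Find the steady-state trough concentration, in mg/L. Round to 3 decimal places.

0.290 mg/L

k = ln2 / t½ = 0.693147 / 47.0 = 0.01475 h⁻¹
e^(−kτ) = e^(−0.01475 × 73.8) = 0.3367
Accumulation ratio R = 1 / (1 − e^(−kτ)) = 1 / (1 − 0.3367) = 1.508
Steady-state trough = C₀ × R × e^(−kτ) = 0.572 × 1.508 × 0.3367 = 0.2904 mg/L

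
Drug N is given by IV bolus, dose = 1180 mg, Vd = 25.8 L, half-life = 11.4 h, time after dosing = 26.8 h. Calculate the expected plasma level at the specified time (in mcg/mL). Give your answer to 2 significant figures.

C₀ = Dose / Vd = 1180 / 25.8 = 45.74 mg/L
k = ln2 / t½ = 0.693147 / 11.4 = 0.06080 h⁻¹
C = C₀ · e^(−k·t) = 45.74 × e^(−0.06080 × 26.8)
  = 45.74 × 0.1960 = 8.965 mg/L
(8.965 mg/L = 8.965 mcg/mL)

9.0 mcg/mL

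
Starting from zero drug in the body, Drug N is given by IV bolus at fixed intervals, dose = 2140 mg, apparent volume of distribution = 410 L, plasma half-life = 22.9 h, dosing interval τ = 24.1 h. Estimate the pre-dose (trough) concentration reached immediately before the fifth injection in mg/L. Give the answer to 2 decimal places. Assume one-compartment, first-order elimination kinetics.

C₀ per dose = Dose / Vd = 2140 / 410 = 5.220 mg/L
k = ln2 / t½ = 0.693147 / 22.9 = 0.03027 h⁻¹
Fraction remaining after one interval: r = e^(−kτ) = e^(−0.03027 × 24.1) = 0.4821
Before dose 5, 4 doses have been given (aged 1τ, 2τ, 3τ, 4τ).
C_trough = C₀ × (r + r² + … + r^4) = C₀ × r(1−r^4)/(1−r)
        = 5.220 × 0.4821 × (1 − 0.05402) / (1 − 0.4821) = 4.597 mg/L

4.60 mg/L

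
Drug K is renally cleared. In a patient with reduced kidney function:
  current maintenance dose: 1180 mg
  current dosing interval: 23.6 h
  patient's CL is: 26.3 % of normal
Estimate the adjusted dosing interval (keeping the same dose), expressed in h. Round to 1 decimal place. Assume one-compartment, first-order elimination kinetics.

89.7 h

To keep the same average steady-state level, dosing rate must scale with clearance.
CL ratio = 26.3 / 100 = 0.2630
New interval (same dose) = 23.6 / 0.2630 = 89.73 h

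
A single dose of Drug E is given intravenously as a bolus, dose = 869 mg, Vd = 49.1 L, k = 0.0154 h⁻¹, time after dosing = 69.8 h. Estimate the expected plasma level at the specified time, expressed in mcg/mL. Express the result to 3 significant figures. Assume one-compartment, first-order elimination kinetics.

C₀ = Dose / Vd = 869.0 / 49.1 = 17.70 mg/L
C = C₀ · e^(−k·t) = 17.70 × e^(−0.01540 × 69.8)
  = 17.70 × 0.3413 = 6.041 mg/L
(6.041 mg/L = 6.041 mcg/mL)

6.04 mcg/mL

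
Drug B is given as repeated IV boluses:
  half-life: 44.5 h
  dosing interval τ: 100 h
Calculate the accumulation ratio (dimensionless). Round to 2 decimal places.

k = ln2 / t½ = 0.693147 / 44.5 = 0.01558 h⁻¹
e^(−kτ) = e^(−0.01558 × 100) = 0.2106
Accumulation ratio R = 1 / (1 − e^(−kτ)) = 1 / (1 − 0.2106) = 1.267

1.27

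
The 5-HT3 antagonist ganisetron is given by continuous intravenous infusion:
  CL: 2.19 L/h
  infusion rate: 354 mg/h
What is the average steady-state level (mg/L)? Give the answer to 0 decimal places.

162 mg/L

At steady state Css = R₀ / CL = 354 / 2.190 = 161.6 mg/L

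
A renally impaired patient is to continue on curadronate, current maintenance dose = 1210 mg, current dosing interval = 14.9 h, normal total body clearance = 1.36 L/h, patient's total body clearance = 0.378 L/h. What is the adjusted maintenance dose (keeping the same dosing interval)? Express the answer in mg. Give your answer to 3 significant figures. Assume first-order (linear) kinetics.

To keep the same average steady-state level, dosing rate must scale with clearance.
CL ratio = 0.378 / 1.36 = 0.2779
New dose (same interval) = 1210 × 0.2779 = 336.3 mg

336 mg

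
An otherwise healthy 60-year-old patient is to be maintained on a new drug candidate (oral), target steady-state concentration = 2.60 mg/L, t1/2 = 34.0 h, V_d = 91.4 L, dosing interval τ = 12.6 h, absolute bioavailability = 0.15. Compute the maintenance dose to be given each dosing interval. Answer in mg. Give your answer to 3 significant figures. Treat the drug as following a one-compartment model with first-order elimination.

k = ln2 / t½ = 0.693147 / 34.0 = 0.02039 h⁻¹
CL = k × Vd = 0.02039 × 91.4 = 1.864 L/h
At steady state, F × (Dose/τ) = Css × CL.
Dose = Css × CL × τ / F = 2.60 × 1.864 × 12.6 / 0.15 = 407.1 mg

407 mg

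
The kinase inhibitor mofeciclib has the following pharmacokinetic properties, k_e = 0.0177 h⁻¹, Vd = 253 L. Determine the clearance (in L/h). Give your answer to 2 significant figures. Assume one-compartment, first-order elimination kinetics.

CL = k × Vd = 0.0177 × 253 = 4.478 L/h

4.5 L/h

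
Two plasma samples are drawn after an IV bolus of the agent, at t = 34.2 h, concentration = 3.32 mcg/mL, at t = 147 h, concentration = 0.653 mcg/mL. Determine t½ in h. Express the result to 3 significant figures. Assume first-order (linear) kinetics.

48.1 h

k = ln(C₁/C₂) / (t₂ − t₁) = ln(3.32/0.653) / (147 − 34.2)
  = 1.626 / 112.8 = 0.01441 h⁻¹
t½ = ln2 / k = 0.693147 / 0.01441 = 48.10 h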